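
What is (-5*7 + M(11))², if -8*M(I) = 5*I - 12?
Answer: 104329/64 ≈ 1630.1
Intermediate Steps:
M(I) = 3/2 - 5*I/8 (M(I) = -(5*I - 12)/8 = -(-12 + 5*I)/8 = 3/2 - 5*I/8)
(-5*7 + M(11))² = (-5*7 + (3/2 - 5/8*11))² = (-35 + (3/2 - 55/8))² = (-35 - 43/8)² = (-323/8)² = 104329/64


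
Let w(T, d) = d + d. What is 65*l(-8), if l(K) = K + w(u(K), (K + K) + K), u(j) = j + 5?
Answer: -3640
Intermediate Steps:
u(j) = 5 + j
w(T, d) = 2*d
l(K) = 7*K (l(K) = K + 2*((K + K) + K) = K + 2*(2*K + K) = K + 2*(3*K) = K + 6*K = 7*K)
65*l(-8) = 65*(7*(-8)) = 65*(-56) = -3640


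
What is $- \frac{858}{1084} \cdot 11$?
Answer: $- \frac{4719}{542} \approx -8.7066$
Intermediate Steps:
$- \frac{858}{1084} \cdot 11 = \left(-858\right) \frac{1}{1084} \cdot 11 = \left(- \frac{429}{542}\right) 11 = - \frac{4719}{542}$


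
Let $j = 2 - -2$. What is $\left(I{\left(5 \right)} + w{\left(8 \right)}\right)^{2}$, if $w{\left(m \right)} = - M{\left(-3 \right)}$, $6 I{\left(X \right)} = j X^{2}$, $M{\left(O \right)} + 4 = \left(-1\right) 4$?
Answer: $\frac{5476}{9} \approx 608.44$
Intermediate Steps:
$j = 4$ ($j = 2 + 2 = 4$)
$M{\left(O \right)} = -8$ ($M{\left(O \right)} = -4 - 4 = -8$)
$I{\left(X \right)} = \frac{2 X^{2}}{3}$ ($I{\left(X \right)} = \frac{4 X^{2}}{6} = \frac{2 X^{2}}{3}$)
$w{\left(m \right)} = 8$ ($w{\left(m \right)} = \left(-1\right) \left(-8\right) = 8$)
$\left(I{\left(5 \right)} + w{\left(8 \right)}\right)^{2} = \left(\frac{2 \cdot 5^{2}}{3} + 8\right)^{2} = \left(\frac{2}{3} \cdot 25 + 8\right)^{2} = \left(\frac{50}{3} + 8\right)^{2} = \left(\frac{74}{3}\right)^{2} = \frac{5476}{9}$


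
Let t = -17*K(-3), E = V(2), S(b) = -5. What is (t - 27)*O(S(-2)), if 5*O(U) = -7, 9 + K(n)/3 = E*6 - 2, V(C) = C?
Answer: 546/5 ≈ 109.20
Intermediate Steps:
E = 2
K(n) = 3 (K(n) = -27 + 3*(2*6 - 2) = -27 + 3*(12 - 2) = -27 + 3*10 = -27 + 30 = 3)
O(U) = -7/5 (O(U) = (⅕)*(-7) = -7/5)
t = -51 (t = -17*3 = -51)
(t - 27)*O(S(-2)) = (-51 - 27)*(-7/5) = -78*(-7/5) = 546/5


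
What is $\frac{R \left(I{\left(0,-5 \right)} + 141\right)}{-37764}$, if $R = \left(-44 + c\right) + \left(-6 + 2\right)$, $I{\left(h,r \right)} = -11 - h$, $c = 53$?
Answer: $- \frac{325}{18882} \approx -0.017212$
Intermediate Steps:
$R = 5$ ($R = \left(-44 + 53\right) + \left(-6 + 2\right) = 9 - 4 = 5$)
$\frac{R \left(I{\left(0,-5 \right)} + 141\right)}{-37764} = \frac{5 \left(\left(-11 - 0\right) + 141\right)}{-37764} = 5 \left(\left(-11 + 0\right) + 141\right) \left(- \frac{1}{37764}\right) = 5 \left(-11 + 141\right) \left(- \frac{1}{37764}\right) = 5 \cdot 130 \left(- \frac{1}{37764}\right) = 650 \left(- \frac{1}{37764}\right) = - \frac{325}{18882}$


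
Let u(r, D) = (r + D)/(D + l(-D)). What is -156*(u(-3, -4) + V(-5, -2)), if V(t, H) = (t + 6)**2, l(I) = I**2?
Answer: -65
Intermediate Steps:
V(t, H) = (6 + t)**2
u(r, D) = (D + r)/(D + D**2) (u(r, D) = (r + D)/(D + (-D)**2) = (D + r)/(D + D**2))
-156*(u(-3, -4) + V(-5, -2)) = -156*((-4 - 3)/((-4)*(1 - 4)) + (6 - 5)**2) = -156*(-1/4*(-7)/(-3) + 1**2) = -156*(-1/4*(-1/3)*(-7) + 1) = -156*(-7/12 + 1) = -156*5/12 = -65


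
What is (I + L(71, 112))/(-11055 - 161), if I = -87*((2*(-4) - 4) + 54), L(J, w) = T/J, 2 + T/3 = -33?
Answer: 259539/796336 ≈ 0.32592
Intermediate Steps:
T = -105 (T = -6 + 3*(-33) = -6 - 99 = -105)
L(J, w) = -105/J
I = -3654 (I = -87*((-8 - 4) + 54) = -87*(-12 + 54) = -87*42 = -3654)
(I + L(71, 112))/(-11055 - 161) = (-3654 - 105/71)/(-11055 - 161) = (-3654 - 105*1/71)/(-11216) = (-3654 - 105/71)*(-1/11216) = -259539/71*(-1/11216) = 259539/796336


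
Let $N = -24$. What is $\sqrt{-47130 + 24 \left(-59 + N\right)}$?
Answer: $3 i \sqrt{5458} \approx 221.63 i$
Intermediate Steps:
$\sqrt{-47130 + 24 \left(-59 + N\right)} = \sqrt{-47130 + 24 \left(-59 - 24\right)} = \sqrt{-47130 + 24 \left(-83\right)} = \sqrt{-47130 - 1992} = \sqrt{-49122} = 3 i \sqrt{5458}$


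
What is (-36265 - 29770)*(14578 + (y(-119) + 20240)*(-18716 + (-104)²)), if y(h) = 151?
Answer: 10636542853270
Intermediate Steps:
(-36265 - 29770)*(14578 + (y(-119) + 20240)*(-18716 + (-104)²)) = (-36265 - 29770)*(14578 + (151 + 20240)*(-18716 + (-104)²)) = -66035*(14578 + 20391*(-18716 + 10816)) = -66035*(14578 + 20391*(-7900)) = -66035*(14578 - 161088900) = -66035*(-161074322) = 10636542853270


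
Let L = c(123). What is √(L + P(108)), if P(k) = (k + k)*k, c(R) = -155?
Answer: √23173 ≈ 152.23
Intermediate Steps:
P(k) = 2*k² (P(k) = (2*k)*k = 2*k²)
L = -155
√(L + P(108)) = √(-155 + 2*108²) = √(-155 + 2*11664) = √(-155 + 23328) = √23173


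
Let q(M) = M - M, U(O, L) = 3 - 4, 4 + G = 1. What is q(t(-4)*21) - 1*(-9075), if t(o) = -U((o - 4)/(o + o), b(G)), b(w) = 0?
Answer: 9075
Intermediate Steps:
G = -3 (G = -4 + 1 = -3)
U(O, L) = -1
t(o) = 1 (t(o) = -1*(-1) = 1)
q(M) = 0
q(t(-4)*21) - 1*(-9075) = 0 - 1*(-9075) = 0 + 9075 = 9075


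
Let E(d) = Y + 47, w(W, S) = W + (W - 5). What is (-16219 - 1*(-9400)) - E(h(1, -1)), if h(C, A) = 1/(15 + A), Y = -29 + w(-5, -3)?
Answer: -6822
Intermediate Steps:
w(W, S) = -5 + 2*W (w(W, S) = W + (-5 + W) = -5 + 2*W)
Y = -44 (Y = -29 + (-5 + 2*(-5)) = -29 + (-5 - 10) = -29 - 15 = -44)
E(d) = 3 (E(d) = -44 + 47 = 3)
(-16219 - 1*(-9400)) - E(h(1, -1)) = (-16219 - 1*(-9400)) - 1*3 = (-16219 + 9400) - 3 = -6819 - 3 = -6822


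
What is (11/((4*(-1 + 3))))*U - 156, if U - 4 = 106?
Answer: -19/4 ≈ -4.7500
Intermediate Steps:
U = 110 (U = 4 + 106 = 110)
(11/((4*(-1 + 3))))*U - 156 = (11/((4*(-1 + 3))))*110 - 156 = (11/((4*2)))*110 - 156 = (11/8)*110 - 156 = 605/4 - 156 = -19/4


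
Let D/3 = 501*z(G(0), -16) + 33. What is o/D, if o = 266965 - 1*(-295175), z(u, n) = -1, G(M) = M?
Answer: -5205/13 ≈ -400.38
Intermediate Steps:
o = 562140 (o = 266965 + 295175 = 562140)
D = -1404 (D = 3*(501*(-1) + 33) = 3*(-501 + 33) = 3*(-468) = -1404)
o/D = 562140/(-1404) = 562140*(-1/1404) = -5205/13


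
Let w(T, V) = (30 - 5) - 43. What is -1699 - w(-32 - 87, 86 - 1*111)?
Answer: -1681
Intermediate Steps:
w(T, V) = -18 (w(T, V) = 25 - 43 = -18)
-1699 - w(-32 - 87, 86 - 1*111) = -1699 - 1*(-18) = -1699 + 18 = -1681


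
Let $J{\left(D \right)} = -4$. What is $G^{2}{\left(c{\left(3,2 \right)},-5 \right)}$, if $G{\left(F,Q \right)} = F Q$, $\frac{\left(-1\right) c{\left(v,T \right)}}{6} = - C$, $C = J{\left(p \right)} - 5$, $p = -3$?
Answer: $72900$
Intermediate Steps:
$C = -9$ ($C = -4 - 5 = -9$)
$c{\left(v,T \right)} = -54$ ($c{\left(v,T \right)} = - 6 \left(\left(-1\right) \left(-9\right)\right) = \left(-6\right) 9 = -54$)
$G^{2}{\left(c{\left(3,2 \right)},-5 \right)} = \left(\left(-54\right) \left(-5\right)\right)^{2} = 270^{2} = 72900$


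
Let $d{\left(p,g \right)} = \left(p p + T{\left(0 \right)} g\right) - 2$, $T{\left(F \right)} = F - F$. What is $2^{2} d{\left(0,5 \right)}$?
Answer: $-8$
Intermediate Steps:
$T{\left(F \right)} = 0$
$d{\left(p,g \right)} = -2 + p^{2}$ ($d{\left(p,g \right)} = \left(p p + 0 g\right) - 2 = \left(p^{2} + 0\right) - 2 = p^{2} - 2 = -2 + p^{2}$)
$2^{2} d{\left(0,5 \right)} = 2^{2} \left(-2 + 0^{2}\right) = 4 \left(-2 + 0\right) = 4 \left(-2\right) = -8$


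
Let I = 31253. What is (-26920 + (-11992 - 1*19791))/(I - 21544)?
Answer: -58703/9709 ≈ -6.0462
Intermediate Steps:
(-26920 + (-11992 - 1*19791))/(I - 21544) = (-26920 + (-11992 - 1*19791))/(31253 - 21544) = (-26920 + (-11992 - 19791))/9709 = (-26920 - 31783)*(1/9709) = -58703*1/9709 = -58703/9709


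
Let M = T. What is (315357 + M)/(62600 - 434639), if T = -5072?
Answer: -310285/372039 ≈ -0.83401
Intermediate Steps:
M = -5072
(315357 + M)/(62600 - 434639) = (315357 - 5072)/(62600 - 434639) = 310285/(-372039) = 310285*(-1/372039) = -310285/372039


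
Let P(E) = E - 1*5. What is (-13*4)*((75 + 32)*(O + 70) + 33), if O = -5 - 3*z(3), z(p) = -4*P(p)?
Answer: -229840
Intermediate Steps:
P(E) = -5 + E (P(E) = E - 5 = -5 + E)
z(p) = 20 - 4*p (z(p) = -4*(-5 + p) = 20 - 4*p)
O = -29 (O = -5 - 3*(20 - 4*3) = -5 - 3*(20 - 12) = -5 - 3*8 = -5 - 24 = -29)
(-13*4)*((75 + 32)*(O + 70) + 33) = (-13*4)*((75 + 32)*(-29 + 70) + 33) = -52*(107*41 + 33) = -52*(4387 + 33) = -52*4420 = -229840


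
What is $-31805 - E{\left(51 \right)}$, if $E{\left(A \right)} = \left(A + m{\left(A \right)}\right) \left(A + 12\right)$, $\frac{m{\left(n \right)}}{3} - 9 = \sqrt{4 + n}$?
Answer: $-36719 - 189 \sqrt{55} \approx -38121.0$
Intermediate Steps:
$m{\left(n \right)} = 27 + 3 \sqrt{4 + n}$
$E{\left(A \right)} = \left(12 + A\right) \left(27 + A + 3 \sqrt{4 + A}\right)$ ($E{\left(A \right)} = \left(A + \left(27 + 3 \sqrt{4 + A}\right)\right) \left(A + 12\right) = \left(27 + A + 3 \sqrt{4 + A}\right) \left(12 + A\right) = \left(12 + A\right) \left(27 + A + 3 \sqrt{4 + A}\right)$)
$-31805 - E{\left(51 \right)} = -31805 - \left(324 + 51^{2} + 36 \sqrt{4 + 51} + 39 \cdot 51 + 3 \cdot 51 \sqrt{4 + 51}\right) = -31805 - \left(324 + 2601 + 36 \sqrt{55} + 1989 + 3 \cdot 51 \sqrt{55}\right) = -31805 - \left(324 + 2601 + 36 \sqrt{55} + 1989 + 153 \sqrt{55}\right) = -31805 - \left(4914 + 189 \sqrt{55}\right) = -36719 - 189 \sqrt{55}$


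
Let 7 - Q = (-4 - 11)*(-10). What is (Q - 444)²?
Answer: 344569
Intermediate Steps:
Q = -143 (Q = 7 - (-4 - 11)*(-10) = 7 - (-15)*(-10) = 7 - 1*150 = 7 - 150 = -143)
(Q - 444)² = (-143 - 444)² = (-587)² = 344569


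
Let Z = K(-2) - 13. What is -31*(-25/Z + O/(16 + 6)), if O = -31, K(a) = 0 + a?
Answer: -527/66 ≈ -7.9848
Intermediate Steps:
K(a) = a
Z = -15 (Z = -2 - 13 = -15)
-31*(-25/Z + O/(16 + 6)) = -31*(-25/(-15) - 31/(16 + 6)) = -31*(-25*(-1/15) - 31/22) = -31*(5/3 - 31*1/22) = -31*(5/3 - 31/22) = -31*17/66 = -527/66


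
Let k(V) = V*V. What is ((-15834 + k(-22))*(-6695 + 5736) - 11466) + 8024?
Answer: 14717208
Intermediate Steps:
k(V) = V**2
((-15834 + k(-22))*(-6695 + 5736) - 11466) + 8024 = ((-15834 + (-22)**2)*(-6695 + 5736) - 11466) + 8024 = ((-15834 + 484)*(-959) - 11466) + 8024 = (-15350*(-959) - 11466) + 8024 = (14720650 - 11466) + 8024 = 14709184 + 8024 = 14717208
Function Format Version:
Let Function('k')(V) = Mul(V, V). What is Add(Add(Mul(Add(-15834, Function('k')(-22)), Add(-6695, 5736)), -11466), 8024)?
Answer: 14717208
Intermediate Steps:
Function('k')(V) = Pow(V, 2)
Add(Add(Mul(Add(-15834, Function('k')(-22)), Add(-6695, 5736)), -11466), 8024) = Add(Add(Mul(Add(-15834, Pow(-22, 2)), Add(-6695, 5736)), -11466), 8024) = Add(Add(Mul(Add(-15834, 484), -959), -11466), 8024) = Add(Add(Mul(-15350, -959), -11466), 8024) = Add(Add(14720650, -11466), 8024) = Add(14709184, 8024) = 14717208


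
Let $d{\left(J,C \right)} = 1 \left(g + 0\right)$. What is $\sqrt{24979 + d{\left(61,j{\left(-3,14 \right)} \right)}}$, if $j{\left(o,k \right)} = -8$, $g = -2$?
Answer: $\sqrt{24977} \approx 158.04$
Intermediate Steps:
$d{\left(J,C \right)} = -2$ ($d{\left(J,C \right)} = 1 \left(-2 + 0\right) = 1 \left(-2\right) = -2$)
$\sqrt{24979 + d{\left(61,j{\left(-3,14 \right)} \right)}} = \sqrt{24979 - 2} = \sqrt{24977}$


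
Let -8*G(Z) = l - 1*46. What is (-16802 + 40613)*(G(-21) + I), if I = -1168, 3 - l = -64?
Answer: -222990015/8 ≈ -2.7874e+7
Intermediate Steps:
l = 67 (l = 3 - 1*(-64) = 3 + 64 = 67)
G(Z) = -21/8 (G(Z) = -(67 - 1*46)/8 = -(67 - 46)/8 = -⅛*21 = -21/8)
(-16802 + 40613)*(G(-21) + I) = (-16802 + 40613)*(-21/8 - 1168) = 23811*(-9365/8) = -222990015/8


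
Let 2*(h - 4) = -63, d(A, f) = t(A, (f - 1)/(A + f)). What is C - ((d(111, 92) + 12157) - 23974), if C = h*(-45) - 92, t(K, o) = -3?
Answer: 25931/2 ≈ 12966.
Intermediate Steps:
d(A, f) = -3
h = -55/2 (h = 4 + (½)*(-63) = 4 - 63/2 = -55/2 ≈ -27.500)
C = 2291/2 (C = -55/2*(-45) - 92 = 2475/2 - 92 = 2291/2 ≈ 1145.5)
C - ((d(111, 92) + 12157) - 23974) = 2291/2 - ((-3 + 12157) - 23974) = 2291/2 - (12154 - 23974) = 2291/2 - 1*(-11820) = 2291/2 + 11820 = 25931/2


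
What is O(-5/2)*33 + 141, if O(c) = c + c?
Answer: -24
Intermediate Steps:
O(c) = 2*c
O(-5/2)*33 + 141 = (2*(-5/2))*33 + 141 = -5*33 + 141 = -165 + 141 = -24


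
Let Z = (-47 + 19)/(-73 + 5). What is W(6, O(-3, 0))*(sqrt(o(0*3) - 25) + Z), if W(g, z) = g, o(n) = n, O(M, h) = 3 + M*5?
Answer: 42/17 + 30*I ≈ 2.4706 + 30.0*I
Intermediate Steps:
O(M, h) = 3 + 5*M
Z = 7/17 (Z = -28/(-68) = -28*(-1/68) = 7/17 ≈ 0.41176)
W(6, O(-3, 0))*(sqrt(o(0*3) - 25) + Z) = 6*(sqrt(0*3 - 25) + 7/17) = 6*(sqrt(0 - 25) + 7/17) = 6*(sqrt(-25) + 7/17) = 6*(5*I + 7/17) = 6*(7/17 + 5*I) = 42/17 + 30*I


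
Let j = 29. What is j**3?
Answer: 24389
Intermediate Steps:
j**3 = 29**3 = 24389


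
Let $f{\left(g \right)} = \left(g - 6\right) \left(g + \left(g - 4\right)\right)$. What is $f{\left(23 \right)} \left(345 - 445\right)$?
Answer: $-71400$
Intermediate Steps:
$f{\left(g \right)} = \left(-6 + g\right) \left(-4 + 2 g\right)$ ($f{\left(g \right)} = \left(-6 + g\right) \left(g + \left(g - 4\right)\right) = \left(-6 + g\right) \left(g + \left(-4 + g\right)\right) = \left(-6 + g\right) \left(-4 + 2 g\right)$)
$f{\left(23 \right)} \left(345 - 445\right) = \left(24 - 368 + 2 \cdot 23^{2}\right) \left(345 - 445\right) = \left(24 - 368 + 2 \cdot 529\right) \left(-100\right) = \left(24 - 368 + 1058\right) \left(-100\right) = 714 \left(-100\right) = -71400$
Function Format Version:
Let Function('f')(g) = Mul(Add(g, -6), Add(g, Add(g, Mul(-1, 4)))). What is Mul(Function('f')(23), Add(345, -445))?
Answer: -71400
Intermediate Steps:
Function('f')(g) = Mul(Add(-6, g), Add(-4, Mul(2, g))) (Function('f')(g) = Mul(Add(-6, g), Add(g, Add(g, -4))) = Mul(Add(-6, g), Add(g, Add(-4, g))) = Mul(Add(-6, g), Add(-4, Mul(2, g))))
Mul(Function('f')(23), Add(345, -445)) = Mul(Add(24, Mul(-16, 23), Mul(2, Pow(23, 2))), Add(345, -445)) = Mul(Add(24, -368, Mul(2, 529)), -100) = Mul(Add(24, -368, 1058), -100) = Mul(714, -100) = -71400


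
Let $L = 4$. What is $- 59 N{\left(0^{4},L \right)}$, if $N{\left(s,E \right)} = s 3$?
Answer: $0$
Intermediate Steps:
$N{\left(s,E \right)} = 3 s$
$- 59 N{\left(0^{4},L \right)} = - 59 \cdot 3 \cdot 0^{4} = - 59 \cdot 3 \cdot 0 = \left(-59\right) 0 = 0$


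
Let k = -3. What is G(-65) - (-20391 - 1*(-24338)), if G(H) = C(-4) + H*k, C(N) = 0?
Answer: -3752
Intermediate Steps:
G(H) = -3*H (G(H) = 0 + H*(-3) = 0 - 3*H = -3*H)
G(-65) - (-20391 - 1*(-24338)) = -3*(-65) - (-20391 - 1*(-24338)) = 195 - (-20391 + 24338) = 195 - 1*3947 = 195 - 3947 = -3752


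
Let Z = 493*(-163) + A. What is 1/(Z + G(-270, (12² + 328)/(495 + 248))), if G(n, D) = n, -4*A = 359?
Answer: -4/322875 ≈ -1.2389e-5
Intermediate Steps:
A = -359/4 (A = -¼*359 = -359/4 ≈ -89.750)
Z = -321795/4 (Z = 493*(-163) - 359/4 = -80359 - 359/4 = -321795/4 ≈ -80449.)
1/(Z + G(-270, (12² + 328)/(495 + 248))) = 1/(-321795/4 - 270) = 1/(-322875/4) = -4/322875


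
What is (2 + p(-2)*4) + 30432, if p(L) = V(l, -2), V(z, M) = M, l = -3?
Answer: 30426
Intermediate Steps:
p(L) = -2
(2 + p(-2)*4) + 30432 = (2 - 2*4) + 30432 = (2 - 8) + 30432 = -6 + 30432 = 30426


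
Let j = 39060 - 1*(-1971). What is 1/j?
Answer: 1/41031 ≈ 2.4372e-5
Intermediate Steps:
j = 41031 (j = 39060 + 1971 = 41031)
1/j = 1/41031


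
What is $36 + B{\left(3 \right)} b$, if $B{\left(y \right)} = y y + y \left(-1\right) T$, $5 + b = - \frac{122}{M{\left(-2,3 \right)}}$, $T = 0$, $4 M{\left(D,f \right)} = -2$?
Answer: $2187$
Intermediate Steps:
$M{\left(D,f \right)} = - \frac{1}{2}$ ($M{\left(D,f \right)} = \frac{1}{4} \left(-2\right) = - \frac{1}{2}$)
$b = 239$ ($b = -5 - \frac{122}{- \frac{1}{2}} = -5 - -244 = -5 + 244 = 239$)
$B{\left(y \right)} = y^{2}$ ($B{\left(y \right)} = y y + y \left(-1\right) 0 = y^{2} + - y 0 = y^{2} + 0 = y^{2}$)
$36 + B{\left(3 \right)} b = 36 + 3^{2} \cdot 239 = 36 + 9 \cdot 239 = 36 + 2151 = 2187$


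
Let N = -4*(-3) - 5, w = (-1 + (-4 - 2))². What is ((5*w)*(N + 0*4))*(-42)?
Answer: -72030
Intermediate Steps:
w = 49 (w = (-1 - 6)² = (-7)² = 49)
N = 7 (N = 12 - 5 = 7)
((5*w)*(N + 0*4))*(-42) = ((5*49)*(7 + 0*4))*(-42) = (245*(7 + 0))*(-42) = (245*7)*(-42) = 1715*(-42) = -72030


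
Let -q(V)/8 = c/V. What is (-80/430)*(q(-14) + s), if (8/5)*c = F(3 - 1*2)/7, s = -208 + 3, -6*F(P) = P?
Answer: 241090/6321 ≈ 38.141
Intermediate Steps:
F(P) = -P/6
s = -205
c = -5/336 (c = 5*(-(3 - 1*2)/6/7)/8 = 5*(-(3 - 2)/6*(⅐))/8 = 5*(-⅙*1*(⅐))/8 = 5*(-⅙*⅐)/8 = (5/8)*(-1/42) = -5/336 ≈ -0.014881)
q(V) = 5/(42*V) (q(V) = -(-5)/(42*V) = 5/(42*V))
(-80/430)*(q(-14) + s) = (-80/430)*((5/42)/(-14) - 205) = (-80*1/430)*((5/42)*(-1/14) - 205) = -8*(-5/588 - 205)/43 = -8/43*(-120545/588) = 241090/6321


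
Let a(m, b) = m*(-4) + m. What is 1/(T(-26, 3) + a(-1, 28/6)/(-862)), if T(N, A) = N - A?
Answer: -862/25001 ≈ -0.034479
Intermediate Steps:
a(m, b) = -3*m (a(m, b) = -4*m + m = -3*m)
1/(T(-26, 3) + a(-1, 28/6)/(-862)) = 1/((-26 - 1*3) - 3*(-1)/(-862)) = 1/((-26 - 3) + 3*(-1/862)) = 1/(-29 - 3/862) = 1/(-25001/862) = -862/25001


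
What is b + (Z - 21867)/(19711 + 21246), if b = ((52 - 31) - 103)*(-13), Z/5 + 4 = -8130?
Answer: 43597625/40957 ≈ 1064.5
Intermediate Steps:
Z = -40670 (Z = -20 + 5*(-8130) = -20 - 40650 = -40670)
b = 1066 (b = (21 - 103)*(-13) = -82*(-13) = 1066)
b + (Z - 21867)/(19711 + 21246) = 1066 + (-40670 - 21867)/(19711 + 21246) = 1066 - 62537/40957 = 43597625/40957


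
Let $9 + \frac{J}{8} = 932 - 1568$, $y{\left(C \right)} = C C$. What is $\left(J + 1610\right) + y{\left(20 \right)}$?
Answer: $-3150$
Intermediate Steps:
$y{\left(C \right)} = C^{2}$
$J = -5160$ ($J = -72 + 8 \left(932 - 1568\right) = -72 + 8 \left(-636\right) = -72 - 5088 = -5160$)
$\left(J + 1610\right) + y{\left(20 \right)} = \left(-5160 + 1610\right) + 20^{2} = -3550 + 400 = -3150$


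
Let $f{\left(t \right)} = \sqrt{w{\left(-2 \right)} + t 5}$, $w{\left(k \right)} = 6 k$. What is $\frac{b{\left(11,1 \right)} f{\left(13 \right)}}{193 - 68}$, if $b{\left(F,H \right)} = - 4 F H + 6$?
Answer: $- \frac{38 \sqrt{53}}{125} \approx -2.2132$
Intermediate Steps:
$b{\left(F,H \right)} = 6 - 4 F H$ ($b{\left(F,H \right)} = - 4 F H + 6 = 6 - 4 F H$)
$f{\left(t \right)} = \sqrt{-12 + 5 t}$ ($f{\left(t \right)} = \sqrt{6 \left(-2\right) + t 5} = \sqrt{-12 + 5 t}$)
$\frac{b{\left(11,1 \right)} f{\left(13 \right)}}{193 - 68} = \frac{\left(6 - 44 \cdot 1\right) \sqrt{-12 + 5 \cdot 13}}{193 - 68} = \frac{\left(6 - 44\right) \sqrt{-12 + 65}}{125} = - 38 \sqrt{53} \cdot \frac{1}{125} = - \frac{38 \sqrt{53}}{125}$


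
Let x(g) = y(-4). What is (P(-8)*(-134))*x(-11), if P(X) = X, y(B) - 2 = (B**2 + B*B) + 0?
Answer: 36448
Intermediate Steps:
y(B) = 2 + 2*B**2 (y(B) = 2 + ((B**2 + B*B) + 0) = 2 + ((B**2 + B**2) + 0) = 2 + (2*B**2 + 0) = 2 + 2*B**2)
x(g) = 34 (x(g) = 2 + 2*(-4)**2 = 2 + 2*16 = 2 + 32 = 34)
(P(-8)*(-134))*x(-11) = -8*(-134)*34 = 1072*34 = 36448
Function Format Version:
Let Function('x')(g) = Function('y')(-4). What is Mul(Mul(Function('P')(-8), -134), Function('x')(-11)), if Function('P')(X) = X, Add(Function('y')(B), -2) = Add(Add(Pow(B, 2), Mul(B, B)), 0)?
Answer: 36448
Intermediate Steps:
Function('y')(B) = Add(2, Mul(2, Pow(B, 2))) (Function('y')(B) = Add(2, Add(Add(Pow(B, 2), Mul(B, B)), 0)) = Add(2, Add(Add(Pow(B, 2), Pow(B, 2)), 0)) = Add(2, Add(Mul(2, Pow(B, 2)), 0)) = Add(2, Mul(2, Pow(B, 2))))
Function('x')(g) = 34 (Function('x')(g) = Add(2, Mul(2, Pow(-4, 2))) = Add(2, Mul(2, 16)) = Add(2, 32) = 34)
Mul(Mul(Function('P')(-8), -134), Function('x')(-11)) = Mul(Mul(-8, -134), 34) = Mul(1072, 34) = 36448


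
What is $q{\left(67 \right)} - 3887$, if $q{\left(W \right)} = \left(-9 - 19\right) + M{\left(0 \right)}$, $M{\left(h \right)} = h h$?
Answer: $-3915$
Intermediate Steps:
$M{\left(h \right)} = h^{2}$
$q{\left(W \right)} = -28$ ($q{\left(W \right)} = \left(-9 - 19\right) + 0^{2} = -28 + 0 = -28$)
$q{\left(67 \right)} - 3887 = -28 - 3887 = -3915$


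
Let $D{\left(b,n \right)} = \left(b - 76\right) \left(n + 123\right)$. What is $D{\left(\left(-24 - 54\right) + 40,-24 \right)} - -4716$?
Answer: $-6570$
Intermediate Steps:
$D{\left(b,n \right)} = \left(-76 + b\right) \left(123 + n\right)$
$D{\left(\left(-24 - 54\right) + 40,-24 \right)} - -4716 = \left(-9348 - -1824 + 123 \left(\left(-24 - 54\right) + 40\right) + \left(\left(-24 - 54\right) + 40\right) \left(-24\right)\right) - -4716 = \left(-9348 + 1824 + 123 \left(-78 + 40\right) + \left(-78 + 40\right) \left(-24\right)\right) + 4716 = \left(-9348 + 1824 + 123 \left(-38\right) - -912\right) + 4716 = \left(-9348 + 1824 - 4674 + 912\right) + 4716 = -11286 + 4716 = -6570$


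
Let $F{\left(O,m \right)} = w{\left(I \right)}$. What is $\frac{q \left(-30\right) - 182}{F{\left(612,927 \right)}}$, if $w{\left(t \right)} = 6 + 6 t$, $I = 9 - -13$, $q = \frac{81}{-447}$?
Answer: $- \frac{13154}{10281} \approx -1.2794$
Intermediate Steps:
$q = - \frac{27}{149}$ ($q = 81 \left(- \frac{1}{447}\right) = - \frac{27}{149} \approx -0.18121$)
$I = 22$ ($I = 9 + 13 = 22$)
$F{\left(O,m \right)} = 138$ ($F{\left(O,m \right)} = 6 + 6 \cdot 22 = 6 + 132 = 138$)
$\frac{q \left(-30\right) - 182}{F{\left(612,927 \right)}} = \frac{\left(- \frac{27}{149}\right) \left(-30\right) - 182}{138} = \left(\frac{810}{149} - 182\right) \frac{1}{138} = \left(- \frac{26308}{149}\right) \frac{1}{138} = - \frac{13154}{10281}$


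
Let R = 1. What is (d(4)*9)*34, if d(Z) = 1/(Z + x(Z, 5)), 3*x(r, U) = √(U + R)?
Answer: 1836/23 - 153*√6/23 ≈ 63.532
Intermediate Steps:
x(r, U) = √(1 + U)/3 (x(r, U) = √(U + 1)/3 = √(1 + U)/3)
d(Z) = 1/(Z + √6/3) (d(Z) = 1/(Z + √(1 + 5)/3) = 1/(Z + √6/3))
(d(4)*9)*34 = ((3/(√6 + 3*4))*9)*34 = ((3/(√6 + 12))*9)*34 = ((3/(12 + √6))*9)*34 = (27/(12 + √6))*34 = 918/(12 + √6)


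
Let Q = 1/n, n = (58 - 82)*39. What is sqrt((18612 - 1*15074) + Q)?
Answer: 7*sqrt(1757158)/156 ≈ 59.481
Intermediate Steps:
n = -936 (n = -24*39 = -936)
Q = -1/936 (Q = 1/(-936) = -1/936 ≈ -0.0010684)
sqrt((18612 - 1*15074) + Q) = sqrt((18612 - 1*15074) - 1/936) = sqrt((18612 - 15074) - 1/936) = sqrt(3538 - 1/936) = sqrt(3311567/936) = 7*sqrt(1757158)/156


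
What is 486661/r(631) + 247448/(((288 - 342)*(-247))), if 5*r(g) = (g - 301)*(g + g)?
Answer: 4516920539/185158116 ≈ 24.395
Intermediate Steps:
r(g) = 2*g*(-301 + g)/5 (r(g) = ((g - 301)*(g + g))/5 = ((-301 + g)*(2*g))/5 = (2*g*(-301 + g))/5 = 2*g*(-301 + g)/5)
486661/r(631) + 247448/(((288 - 342)*(-247))) = 486661/(((⅖)*631*(-301 + 631))) + 247448/(((288 - 342)*(-247))) = 486661/(((⅖)*631*330)) + 247448/((-54*(-247))) = 486661/83292 + 247448/13338 = 486661*(1/83292) + 247448*(1/13338) = 486661/83292 + 123724/6669 = 4516920539/185158116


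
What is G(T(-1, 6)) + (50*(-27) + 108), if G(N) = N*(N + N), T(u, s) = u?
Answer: -1240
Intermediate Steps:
G(N) = 2*N² (G(N) = N*(2*N) = 2*N²)
G(T(-1, 6)) + (50*(-27) + 108) = 2*(-1)² + (50*(-27) + 108) = 2*1 + (-1350 + 108) = 2 - 1242 = -1240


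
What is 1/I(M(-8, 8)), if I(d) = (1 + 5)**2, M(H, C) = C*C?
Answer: 1/36 ≈ 0.027778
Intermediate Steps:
M(H, C) = C**2
I(d) = 36 (I(d) = 6**2 = 36)
1/I(M(-8, 8)) = 1/36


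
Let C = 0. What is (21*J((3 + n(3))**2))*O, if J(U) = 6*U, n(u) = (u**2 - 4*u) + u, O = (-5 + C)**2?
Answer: 28350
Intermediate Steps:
O = 25 (O = (-5 + 0)**2 = (-5)**2 = 25)
n(u) = u**2 - 3*u
(21*J((3 + n(3))**2))*O = (21*(6*(3 + 3*(-3 + 3))**2))*25 = (21*(6*(3 + 3*0)**2))*25 = (21*(6*(3 + 0)**2))*25 = (21*(6*3**2))*25 = (21*(6*9))*25 = (21*54)*25 = 1134*25 = 28350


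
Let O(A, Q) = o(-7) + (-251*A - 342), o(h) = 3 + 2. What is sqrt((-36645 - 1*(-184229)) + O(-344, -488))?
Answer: sqrt(233591) ≈ 483.31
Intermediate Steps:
o(h) = 5
O(A, Q) = -337 - 251*A (O(A, Q) = 5 + (-251*A - 342) = 5 + (-342 - 251*A) = -337 - 251*A)
sqrt((-36645 - 1*(-184229)) + O(-344, -488)) = sqrt((-36645 - 1*(-184229)) + (-337 - 251*(-344))) = sqrt((-36645 + 184229) + (-337 + 86344)) = sqrt(147584 + 86007) = sqrt(233591)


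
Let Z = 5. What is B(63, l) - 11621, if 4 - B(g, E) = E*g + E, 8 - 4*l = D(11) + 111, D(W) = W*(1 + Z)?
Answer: -8913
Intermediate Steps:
D(W) = 6*W (D(W) = W*(1 + 5) = W*6 = 6*W)
l = -169/4 (l = 2 - (6*11 + 111)/4 = 2 - (66 + 111)/4 = 2 - 1/4*177 = 2 - 177/4 = -169/4 ≈ -42.250)
B(g, E) = 4 - E - E*g (B(g, E) = 4 - (E*g + E) = 4 - (E + E*g) = 4 + (-E - E*g) = 4 - E - E*g)
B(63, l) - 11621 = (4 - 1*(-169/4) - 1*(-169/4)*63) - 11621 = (4 + 169/4 + 10647/4) - 11621 = 2708 - 11621 = -8913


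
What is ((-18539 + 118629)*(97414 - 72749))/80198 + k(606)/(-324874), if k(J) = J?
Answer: 200505710987228/6513561263 ≈ 30783.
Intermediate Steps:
((-18539 + 118629)*(97414 - 72749))/80198 + k(606)/(-324874) = ((-18539 + 118629)*(97414 - 72749))/80198 + 606/(-324874) = (100090*24665)*(1/80198) + 606*(-1/324874) = 2468719850*(1/80198) - 303/162437 = 1234359925/40099 - 303/162437 = 200505710987228/6513561263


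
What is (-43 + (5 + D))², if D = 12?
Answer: 676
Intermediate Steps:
(-43 + (5 + D))² = (-43 + (5 + 12))² = (-43 + 17)² = (-26)² = 676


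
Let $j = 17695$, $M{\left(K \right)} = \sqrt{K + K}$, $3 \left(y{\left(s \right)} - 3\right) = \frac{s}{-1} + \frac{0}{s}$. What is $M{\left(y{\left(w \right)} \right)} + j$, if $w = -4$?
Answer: $17695 + \frac{\sqrt{78}}{3} \approx 17698.0$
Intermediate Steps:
$y{\left(s \right)} = 3 - \frac{s}{3}$ ($y{\left(s \right)} = 3 + \frac{\frac{s}{-1} + \frac{0}{s}}{3} = 3 + \frac{s \left(-1\right) + 0}{3} = 3 + \frac{- s + 0}{3} = 3 + \frac{\left(-1\right) s}{3} = 3 - \frac{s}{3}$)
$M{\left(K \right)} = \sqrt{2} \sqrt{K}$ ($M{\left(K \right)} = \sqrt{2 K} = \sqrt{2} \sqrt{K}$)
$M{\left(y{\left(w \right)} \right)} + j = \sqrt{2} \sqrt{3 - - \frac{4}{3}} + 17695 = \sqrt{2} \sqrt{3 + \frac{4}{3}} + 17695 = \sqrt{2} \sqrt{\frac{13}{3}} + 17695 = \sqrt{2} \frac{\sqrt{39}}{3} + 17695 = \frac{\sqrt{78}}{3} + 17695 = 17695 + \frac{\sqrt{78}}{3}$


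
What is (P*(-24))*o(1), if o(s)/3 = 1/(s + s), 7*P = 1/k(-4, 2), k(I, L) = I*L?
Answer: 9/14 ≈ 0.64286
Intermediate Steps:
P = -1/56 (P = 1/(7*((-4*2))) = (1/7)/(-8) = (1/7)*(-1/8) = -1/56 ≈ -0.017857)
o(s) = 3/(2*s) (o(s) = 3/(s + s) = 3/((2*s)) = 3*(1/(2*s)) = 3/(2*s))
(P*(-24))*o(1) = (-1/56*(-24))*((3/2)/1) = 3*((3/2)*1)/7 = (3/7)*(3/2) = 9/14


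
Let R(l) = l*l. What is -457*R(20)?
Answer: -182800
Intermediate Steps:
R(l) = l**2
-457*R(20) = -457*20**2 = -457*400 = -182800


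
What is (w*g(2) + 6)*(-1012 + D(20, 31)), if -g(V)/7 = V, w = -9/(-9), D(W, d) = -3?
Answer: 8120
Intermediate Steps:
w = 1 (w = -9*(-1/9) = 1)
g(V) = -7*V
(w*g(2) + 6)*(-1012 + D(20, 31)) = (1*(-7*2) + 6)*(-1012 - 3) = (1*(-14) + 6)*(-1015) = (-14 + 6)*(-1015) = -8*(-1015) = 8120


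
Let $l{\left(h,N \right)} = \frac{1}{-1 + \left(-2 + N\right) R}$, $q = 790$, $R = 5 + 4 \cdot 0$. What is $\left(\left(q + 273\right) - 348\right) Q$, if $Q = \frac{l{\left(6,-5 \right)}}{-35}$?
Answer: $\frac{143}{252} \approx 0.56746$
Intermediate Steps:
$R = 5$ ($R = 5 + 0 = 5$)
$l{\left(h,N \right)} = \frac{1}{-11 + 5 N}$ ($l{\left(h,N \right)} = \frac{1}{-1 + \left(-2 + N\right) 5} = \frac{1}{-1 + \left(-10 + 5 N\right)} = \frac{1}{-11 + 5 N}$)
$Q = \frac{1}{1260}$ ($Q = \frac{1}{\left(-11 + 5 \left(-5\right)\right) \left(-35\right)} = \frac{1}{-11 - 25} \left(- \frac{1}{35}\right) = \frac{1}{-36} \left(- \frac{1}{35}\right) = \left(- \frac{1}{36}\right) \left(- \frac{1}{35}\right) = \frac{1}{1260} \approx 0.00079365$)
$\left(\left(q + 273\right) - 348\right) Q = \left(\left(790 + 273\right) - 348\right) \frac{1}{1260} = \left(1063 - 348\right) \frac{1}{1260} = 715 \cdot \frac{1}{1260} = \frac{143}{252}$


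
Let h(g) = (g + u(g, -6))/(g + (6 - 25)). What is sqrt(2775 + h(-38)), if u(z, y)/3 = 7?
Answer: 4*sqrt(563559)/57 ≈ 52.681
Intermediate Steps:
u(z, y) = 21 (u(z, y) = 3*7 = 21)
h(g) = (21 + g)/(-19 + g) (h(g) = (g + 21)/(g + (6 - 25)) = (21 + g)/(g - 19) = (21 + g)/(-19 + g))
sqrt(2775 + h(-38)) = sqrt(2775 + (21 - 38)/(-19 - 38)) = sqrt(2775 - 17/(-57)) = sqrt(2775 - 1/57*(-17)) = sqrt(2775 + 17/57) = sqrt(158192/57) = 4*sqrt(563559)/57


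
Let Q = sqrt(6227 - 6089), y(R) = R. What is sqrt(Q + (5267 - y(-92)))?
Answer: sqrt(5359 + sqrt(138)) ≈ 73.285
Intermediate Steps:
Q = sqrt(138) ≈ 11.747
sqrt(Q + (5267 - y(-92))) = sqrt(sqrt(138) + (5267 - 1*(-92))) = sqrt(sqrt(138) + (5267 + 92)) = sqrt(sqrt(138) + 5359) = sqrt(5359 + sqrt(138))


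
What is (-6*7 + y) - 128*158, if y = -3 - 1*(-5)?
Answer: -20264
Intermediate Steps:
y = 2 (y = -3 + 5 = 2)
(-6*7 + y) - 128*158 = (-6*7 + 2) - 128*158 = (-42 + 2) - 20224 = -40 - 20224 = -20264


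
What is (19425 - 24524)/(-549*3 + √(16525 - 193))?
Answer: 2799351/898759 + 10198*√4083/2696277 ≈ 3.3564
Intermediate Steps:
(19425 - 24524)/(-549*3 + √(16525 - 193)) = -5099/(-1647 + √16332) = -5099/(-1647 + 2*√4083)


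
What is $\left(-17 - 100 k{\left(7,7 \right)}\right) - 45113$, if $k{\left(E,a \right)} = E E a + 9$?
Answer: $-80330$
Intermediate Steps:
$k{\left(E,a \right)} = 9 + a E^{2}$ ($k{\left(E,a \right)} = E^{2} a + 9 = a E^{2} + 9 = 9 + a E^{2}$)
$\left(-17 - 100 k{\left(7,7 \right)}\right) - 45113 = \left(-17 - 100 \left(9 + 7 \cdot 7^{2}\right)\right) - 45113 = \left(-17 - 100 \left(9 + 7 \cdot 49\right)\right) - 45113 = \left(-17 - 100 \left(9 + 343\right)\right) - 45113 = \left(-17 - 35200\right) - 45113 = -35217 - 45113 = -80330$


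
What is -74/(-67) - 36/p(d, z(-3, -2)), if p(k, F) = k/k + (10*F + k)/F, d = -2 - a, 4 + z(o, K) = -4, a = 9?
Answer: -1330/737 ≈ -1.8046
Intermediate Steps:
z(o, K) = -8 (z(o, K) = -4 - 4 = -8)
d = -11 (d = -2 - 1*9 = -2 - 9 = -11)
p(k, F) = 1 + (k + 10*F)/F
-74/(-67) - 36/p(d, z(-3, -2)) = -74/(-67) - 36/(11 - 11/(-8)) = -74*(-1/67) - 36/(11 - 11*(-⅛)) = 74/67 - 36/(11 + 11/8) = 74/67 - 36/99/8 = 74/67 - 36*8/99 = 74/67 - 32/11 = -1330/737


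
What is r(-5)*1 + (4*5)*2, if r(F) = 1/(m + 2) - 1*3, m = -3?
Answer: 36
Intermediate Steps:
r(F) = -4 (r(F) = 1/(-3 + 2) - 1*3 = 1/(-1) - 3 = -1 - 3 = -4)
r(-5)*1 + (4*5)*2 = -4*1 + (4*5)*2 = -4 + 20*2 = -4 + 40 = 36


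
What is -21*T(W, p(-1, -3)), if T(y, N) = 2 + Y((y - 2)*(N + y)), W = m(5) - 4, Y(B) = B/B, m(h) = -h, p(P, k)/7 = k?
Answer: -63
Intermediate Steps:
p(P, k) = 7*k
Y(B) = 1
W = -9 (W = -1*5 - 4 = -5 - 4 = -9)
T(y, N) = 3 (T(y, N) = 2 + 1 = 3)
-21*T(W, p(-1, -3)) = -21*3 = -63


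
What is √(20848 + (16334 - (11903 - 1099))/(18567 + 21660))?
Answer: √33736696411902/40227 ≈ 144.39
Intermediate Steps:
√(20848 + (16334 - (11903 - 1099))/(18567 + 21660)) = √(20848 + (16334 - 1*10804)/40227) = √(20848 + (16334 - 10804)*(1/40227)) = √(20848 + 5530*(1/40227)) = √(20848 + 5530/40227) = √(838658026/40227) = √33736696411902/40227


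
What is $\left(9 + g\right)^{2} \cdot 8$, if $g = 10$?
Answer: $2888$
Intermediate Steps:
$\left(9 + g\right)^{2} \cdot 8 = \left(9 + 10\right)^{2} \cdot 8 = 19^{2} \cdot 8 = 361 \cdot 8 = 2888$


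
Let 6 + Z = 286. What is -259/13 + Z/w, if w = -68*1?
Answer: -5313/221 ≈ -24.041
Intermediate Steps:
Z = 280 (Z = -6 + 286 = 280)
w = -68
-259/13 + Z/w = -259/13 + 280/(-68) = -259*1/13 + 280*(-1/68) = -259/13 - 70/17 = -5313/221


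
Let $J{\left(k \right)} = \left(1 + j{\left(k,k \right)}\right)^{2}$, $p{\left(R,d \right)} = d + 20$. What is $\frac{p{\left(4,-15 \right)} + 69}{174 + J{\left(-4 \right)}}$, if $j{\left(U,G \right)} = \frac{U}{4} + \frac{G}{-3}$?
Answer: $\frac{333}{791} \approx 0.42099$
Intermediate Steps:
$p{\left(R,d \right)} = 20 + d$
$j{\left(U,G \right)} = - \frac{G}{3} + \frac{U}{4}$ ($j{\left(U,G \right)} = U \frac{1}{4} + G \left(- \frac{1}{3}\right) = \frac{U}{4} - \frac{G}{3} = - \frac{G}{3} + \frac{U}{4}$)
$J{\left(k \right)} = \left(1 - \frac{k}{12}\right)^{2}$ ($J{\left(k \right)} = \left(1 + \left(- \frac{k}{3} + \frac{k}{4}\right)\right)^{2} = \left(1 - \frac{k}{12}\right)^{2}$)
$\frac{p{\left(4,-15 \right)} + 69}{174 + J{\left(-4 \right)}} = \frac{\left(20 - 15\right) + 69}{174 + \frac{\left(12 - -4\right)^{2}}{144}} = \frac{5 + 69}{174 + \frac{\left(12 + 4\right)^{2}}{144}} = \frac{74}{174 + \frac{16^{2}}{144}} = \frac{74}{174 + \frac{1}{144} \cdot 256} = \frac{74}{174 + \frac{16}{9}} = \frac{74}{\frac{1582}{9}} = 74 \cdot \frac{9}{1582} = \frac{333}{791}$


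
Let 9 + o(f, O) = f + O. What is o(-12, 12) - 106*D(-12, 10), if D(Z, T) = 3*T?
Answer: -3189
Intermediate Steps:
o(f, O) = -9 + O + f (o(f, O) = -9 + (f + O) = -9 + (O + f) = -9 + O + f)
o(-12, 12) - 106*D(-12, 10) = (-9 + 12 - 12) - 318*10 = -9 - 106*30 = -9 - 3180 = -3189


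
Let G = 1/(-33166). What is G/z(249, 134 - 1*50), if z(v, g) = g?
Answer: -1/2785944 ≈ -3.5894e-7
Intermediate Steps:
G = -1/33166 ≈ -3.0151e-5
G/z(249, 134 - 1*50) = -1/(33166*(134 - 1*50)) = -1/(33166*(134 - 50)) = -1/33166/84 = -1/33166*1/84 = -1/2785944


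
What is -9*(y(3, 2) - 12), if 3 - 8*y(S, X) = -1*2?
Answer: 819/8 ≈ 102.38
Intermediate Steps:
y(S, X) = 5/8 (y(S, X) = 3/8 - (-1)*2/8 = 3/8 - ⅛*(-2) = 3/8 + ¼ = 5/8)
-9*(y(3, 2) - 12) = -9*(5/8 - 12) = -9*(-91/8) = 819/8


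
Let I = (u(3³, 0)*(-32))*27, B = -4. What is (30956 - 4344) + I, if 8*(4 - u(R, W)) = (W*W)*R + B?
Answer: 22724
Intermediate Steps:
u(R, W) = 9/2 - R*W²/8 (u(R, W) = 4 - ((W*W)*R - 4)/8 = 4 - (W²*R - 4)/8 = 4 - (R*W² - 4)/8 = 4 - (-4 + R*W²)/8 = 4 + (½ - R*W²/8) = 9/2 - R*W²/8)
I = -3888 (I = ((9/2 - ⅛*3³*0²)*(-32))*27 = ((9/2 - ⅛*27*0)*(-32))*27 = ((9/2 + 0)*(-32))*27 = ((9/2)*(-32))*27 = -144*27 = -3888)
(30956 - 4344) + I = (30956 - 4344) - 3888 = 26612 - 3888 = 22724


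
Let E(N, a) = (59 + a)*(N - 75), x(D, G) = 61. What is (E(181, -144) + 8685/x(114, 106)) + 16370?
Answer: 457645/61 ≈ 7502.4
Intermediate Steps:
E(N, a) = (-75 + N)*(59 + a) (E(N, a) = (59 + a)*(-75 + N) = (-75 + N)*(59 + a))
(E(181, -144) + 8685/x(114, 106)) + 16370 = ((-4425 - 75*(-144) + 59*181 + 181*(-144)) + 8685/61) + 16370 = ((-4425 + 10800 + 10679 - 26064) + 8685*(1/61)) + 16370 = (-9010 + 8685/61) + 16370 = -540925/61 + 16370 = 457645/61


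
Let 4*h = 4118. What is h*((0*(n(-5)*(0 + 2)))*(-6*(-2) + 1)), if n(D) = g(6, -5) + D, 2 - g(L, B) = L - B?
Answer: 0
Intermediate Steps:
g(L, B) = 2 + B - L (g(L, B) = 2 - (L - B) = 2 + (B - L) = 2 + B - L)
n(D) = -9 + D (n(D) = (2 - 5 - 1*6) + D = (2 - 5 - 6) + D = -9 + D)
h = 2059/2 (h = (¼)*4118 = 2059/2 ≈ 1029.5)
h*((0*(n(-5)*(0 + 2)))*(-6*(-2) + 1)) = 2059*((0*((-9 - 5)*(0 + 2)))*(-6*(-2) + 1))/2 = 2059*((0*(-14*2))*(-2*(-6) + 1))/2 = 2059*((0*(-28))*(12 + 1))/2 = 2059*(0*13)/2 = (2059/2)*0 = 0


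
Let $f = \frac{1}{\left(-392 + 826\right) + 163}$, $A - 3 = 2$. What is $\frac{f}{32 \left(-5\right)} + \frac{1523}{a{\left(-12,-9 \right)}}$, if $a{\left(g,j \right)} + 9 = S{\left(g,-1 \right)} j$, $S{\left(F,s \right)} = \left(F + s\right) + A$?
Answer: $\frac{48492299}{2005920} \approx 24.175$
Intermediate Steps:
$A = 5$ ($A = 3 + 2 = 5$)
$S{\left(F,s \right)} = 5 + F + s$ ($S{\left(F,s \right)} = \left(F + s\right) + 5 = 5 + F + s$)
$a{\left(g,j \right)} = -9 + j \left(4 + g\right)$ ($a{\left(g,j \right)} = -9 + \left(5 + g - 1\right) j = -9 + \left(4 + g\right) j = -9 + j \left(4 + g\right)$)
$f = \frac{1}{597}$ ($f = \frac{1}{434 + 163} = \frac{1}{597} \approx 0.001675$)
$\frac{f}{32 \left(-5\right)} + \frac{1523}{a{\left(-12,-9 \right)}} = \frac{1}{597 \cdot 32 \left(-5\right)} + \frac{1523}{-9 - 9 \left(4 - 12\right)} = \frac{1}{597 \left(-160\right)} + \frac{1523}{-9 - -72} = \frac{1}{597} \left(- \frac{1}{160}\right) + \frac{1523}{-9 + 72} = - \frac{1}{95520} + \frac{1523}{63} = \frac{48492299}{2005920}$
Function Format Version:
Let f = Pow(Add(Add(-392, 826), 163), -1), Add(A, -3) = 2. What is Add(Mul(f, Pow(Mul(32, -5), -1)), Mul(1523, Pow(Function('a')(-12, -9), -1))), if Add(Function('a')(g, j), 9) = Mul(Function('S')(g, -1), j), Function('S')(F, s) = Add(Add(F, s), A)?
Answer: Rational(48492299, 2005920) ≈ 24.175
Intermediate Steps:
A = 5 (A = Add(3, 2) = 5)
Function('S')(F, s) = Add(5, F, s) (Function('S')(F, s) = Add(Add(F, s), 5) = Add(5, F, s))
Function('a')(g, j) = Add(-9, Mul(j, Add(4, g))) (Function('a')(g, j) = Add(-9, Mul(Add(5, g, -1), j)) = Add(-9, Mul(Add(4, g), j)) = Add(-9, Mul(j, Add(4, g))))
f = Rational(1, 597) (f = Pow(Add(434, 163), -1) = Pow(597, -1) = Rational(1, 597) ≈ 0.0016750)
Add(Mul(f, Pow(Mul(32, -5), -1)), Mul(1523, Pow(Function('a')(-12, -9), -1))) = Add(Mul(Rational(1, 597), Pow(Mul(32, -5), -1)), Mul(1523, Pow(Add(-9, Mul(-9, Add(4, -12))), -1))) = Add(Mul(Rational(1, 597), Pow(-160, -1)), Mul(1523, Pow(Add(-9, Mul(-9, -8)), -1))) = Add(Mul(Rational(1, 597), Rational(-1, 160)), Mul(1523, Pow(Add(-9, 72), -1))) = Add(Rational(-1, 95520), Mul(1523, Pow(63, -1))) = Add(Rational(-1, 95520), Mul(1523, Rational(1, 63))) = Add(Rational(-1, 95520), Rational(1523, 63)) = Rational(48492299, 2005920)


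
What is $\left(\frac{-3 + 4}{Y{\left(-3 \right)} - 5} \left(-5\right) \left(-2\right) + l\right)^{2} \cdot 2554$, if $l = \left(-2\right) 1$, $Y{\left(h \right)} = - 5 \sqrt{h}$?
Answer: $\frac{5108 \left(- i + 4 \sqrt{3}\right)}{i + \sqrt{3}} \approx 14047.0 - 11059.0 i$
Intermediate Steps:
$l = -2$
$\left(\frac{-3 + 4}{Y{\left(-3 \right)} - 5} \left(-5\right) \left(-2\right) + l\right)^{2} \cdot 2554 = \left(\frac{-3 + 4}{- 5 \sqrt{-3} - 5} \left(-5\right) \left(-2\right) - 2\right)^{2} \cdot 2554 = \left(1 \frac{1}{- 5 i \sqrt{3} - 5} \left(-5\right) \left(-2\right) - 2\right)^{2} \cdot 2554 = \left(1 \frac{1}{-5 - 5 i \sqrt{3}} \left(-5\right) \left(-2\right) - 2\right)^{2} \cdot 2554 = \left(\frac{1}{-5 - 5 i \sqrt{3}} \left(-5\right) \left(-2\right) - 2\right)^{2} \cdot 2554 = \left(- \frac{5}{-5 - 5 i \sqrt{3}} \left(-2\right) - 2\right)^{2} \cdot 2554 = \left(\frac{10}{-5 - 5 i \sqrt{3}} - 2\right)^{2} \cdot 2554 = \left(-2 + \frac{10}{-5 - 5 i \sqrt{3}}\right)^{2} \cdot 2554 = 2554 \left(-2 + \frac{10}{-5 - 5 i \sqrt{3}}\right)^{2}$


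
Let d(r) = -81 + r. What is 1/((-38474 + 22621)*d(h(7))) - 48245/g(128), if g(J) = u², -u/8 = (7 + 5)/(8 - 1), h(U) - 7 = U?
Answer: -2510930265539/9788783616 ≈ -256.51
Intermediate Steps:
h(U) = 7 + U
u = -96/7 (u = -8*(7 + 5)/(8 - 1) = -96/7 ≈ -13.714)
g(J) = 9216/49 (g(J) = (-96/7)² = 9216/49)
1/((-38474 + 22621)*d(h(7))) - 48245/g(128) = 1/((-38474 + 22621)*(-81 + (7 + 7))) - 48245/9216/49 = 1/((-15853)*(-81 + 14)) - 48245*49/9216 = -1/15853/(-67) - 2364005/9216 = -1/15853*(-1/67) - 2364005/9216 = 1/1062151 - 2364005/9216 = -2510930265539/9788783616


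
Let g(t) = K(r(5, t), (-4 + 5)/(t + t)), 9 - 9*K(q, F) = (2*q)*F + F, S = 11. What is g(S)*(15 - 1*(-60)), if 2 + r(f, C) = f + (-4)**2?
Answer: 1325/22 ≈ 60.227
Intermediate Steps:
r(f, C) = 14 + f (r(f, C) = -2 + (f + (-4)**2) = -2 + (f + 16) = -2 + (16 + f) = 14 + f)
K(q, F) = 1 - F/9 - 2*F*q/9 (K(q, F) = 1 - ((2*q)*F + F)/9 = 1 - (2*F*q + F)/9 = 1 - (F + 2*F*q)/9 = 1 + (-F/9 - 2*F*q/9) = 1 - F/9 - 2*F*q/9)
g(t) = 1 - 13/(6*t) (g(t) = 1 - (-4 + 5)/(9*(t + t)) - 2*(-4 + 5)/(t + t)*(14 + 5)/9 = 1 - 1/(9*(2*t)) - 2/9*1/(2*t)*19 = 1 - 1/(2*t)/9 - 2/9*1*(1/(2*t))*19 = 1 - 1/(18*t) - 2/9*1/(2*t)*19 = 1 - 1/(18*t) - 19/(9*t) = 1 - 13/(6*t))
g(S)*(15 - 1*(-60)) = ((-13/6 + 11)/11)*(15 - 1*(-60)) = ((1/11)*(53/6))*(15 + 60) = (53/66)*75 = 1325/22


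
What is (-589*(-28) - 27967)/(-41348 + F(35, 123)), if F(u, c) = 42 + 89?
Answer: 3825/13739 ≈ 0.27840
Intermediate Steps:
F(u, c) = 131
(-589*(-28) - 27967)/(-41348 + F(35, 123)) = (-589*(-28) - 27967)/(-41348 + 131) = (16492 - 27967)/(-41217) = -11475*(-1/41217) = 3825/13739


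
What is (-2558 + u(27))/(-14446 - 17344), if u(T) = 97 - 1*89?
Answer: 15/187 ≈ 0.080214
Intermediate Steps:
u(T) = 8 (u(T) = 97 - 89 = 8)
(-2558 + u(27))/(-14446 - 17344) = (-2558 + 8)/(-14446 - 17344) = -2550/(-31790) = -2550*(-1/31790) = 15/187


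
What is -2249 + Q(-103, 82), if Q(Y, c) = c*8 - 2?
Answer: -1595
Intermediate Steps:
Q(Y, c) = -2 + 8*c (Q(Y, c) = 8*c - 2 = -2 + 8*c)
-2249 + Q(-103, 82) = -2249 + (-2 + 8*82) = -2249 + (-2 + 656) = -2249 + 654 = -1595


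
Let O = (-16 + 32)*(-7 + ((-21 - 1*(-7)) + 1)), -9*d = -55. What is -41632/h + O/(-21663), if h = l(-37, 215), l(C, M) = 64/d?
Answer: -172232245/43326 ≈ -3975.3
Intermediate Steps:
d = 55/9 (d = -⅑*(-55) = 55/9 ≈ 6.1111)
l(C, M) = 576/55 (l(C, M) = 64/(55/9) = 64*(9/55) = 576/55)
h = 576/55 ≈ 10.473
O = -320 (O = 16*(-7 + ((-21 + 7) + 1)) = 16*(-7 + (-14 + 1)) = 16*(-7 - 13) = 16*(-20) = -320)
-41632/h + O/(-21663) = -41632/576/55 - 320/(-21663) = -41632*55/576 - 320*(-1/21663) = -71555/18 + 320/21663 = -172232245/43326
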